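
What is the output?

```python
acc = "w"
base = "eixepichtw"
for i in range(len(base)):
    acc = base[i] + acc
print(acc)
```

wthcipexiew

i=0: prepend 'e' → 'ew'
i=1: prepend 'i' → 'iew'
i=2: prepend 'x' → 'xiew'
i=3: prepend 'e' → 'exiew'
i=4: prepend 'p' → 'pexiew'
i=5: prepend 'i' → 'ipexiew'
i=6: prepend 'c' → 'cipexiew'
i=7: prepend 'h' → 'hcipexiew'
i=8: prepend 't' → 'thcipexiew'
i=9: prepend 'w' → 'wthcipexiew'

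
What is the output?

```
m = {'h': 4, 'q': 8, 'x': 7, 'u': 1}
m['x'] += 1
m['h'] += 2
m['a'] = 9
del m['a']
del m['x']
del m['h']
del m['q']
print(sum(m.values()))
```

m['x'] = 7+1 = 8 → {'h': 4, 'q': 8, 'x': 8, 'u': 1}
m['h'] = 4+2 = 6 → {'h': 6, 'q': 8, 'x': 8, 'u': 1}
m['a'] = 9 → {'h': 6, 'q': 8, 'x': 8, 'u': 1, 'a': 9}
del 'a' → {'h': 6, 'q': 8, 'x': 8, 'u': 1}
del 'x' → {'h': 6, 'q': 8, 'u': 1}
del 'h' → {'q': 8, 'u': 1}
del 'q' → {'u': 1}
sum of values = 1

1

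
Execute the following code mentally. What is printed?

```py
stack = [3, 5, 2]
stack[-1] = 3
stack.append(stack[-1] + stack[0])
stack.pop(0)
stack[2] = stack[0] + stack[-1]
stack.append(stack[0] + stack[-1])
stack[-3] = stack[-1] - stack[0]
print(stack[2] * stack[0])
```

stack[-1] = 3 → [3, 5, 3]
append stack[-1]+stack[0] = 3+3 = 6 → [3, 5, 3, 6]
pop(0) removes 3 → [5, 3, 6]
stack[2] = stack[0]+stack[-1] = 5+6 = 11 → [5, 3, 11]
append stack[0]+stack[-1] = 5+11 = 16 → [5, 3, 11, 16]
stack[-3] = stack[-1]-stack[0] = 16-5 = 11 → [5, 11, 11, 16]
stack[2]*stack[0] = 11*5 = 55

55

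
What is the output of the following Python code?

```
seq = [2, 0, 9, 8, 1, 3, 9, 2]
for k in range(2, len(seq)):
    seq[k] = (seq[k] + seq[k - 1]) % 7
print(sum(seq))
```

k=2: seq[2] = (9+0)%7 = 2 → [2, 0, 2, 8, 1, 3, 9, 2]
k=3: seq[3] = (8+2)%7 = 3 → [2, 0, 2, 3, 1, 3, 9, 2]
k=4: seq[4] = (1+3)%7 = 4 → [2, 0, 2, 3, 4, 3, 9, 2]
k=5: seq[5] = (3+4)%7 = 0 → [2, 0, 2, 3, 4, 0, 9, 2]
k=6: seq[6] = (9+0)%7 = 2 → [2, 0, 2, 3, 4, 0, 2, 2]
k=7: seq[7] = (2+2)%7 = 4 → [2, 0, 2, 3, 4, 0, 2, 4]
sum = 17

17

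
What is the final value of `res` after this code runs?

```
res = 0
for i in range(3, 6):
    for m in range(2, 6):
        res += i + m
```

i=3,m=2: res = 0+5 = 5
i=3,m=3: res = 5+6 = 11
i=3,m=4: res = 11+7 = 18
i=3,m=5: res = 18+8 = 26
i=4,m=2: res = 26+6 = 32
i=4,m=3: res = 32+7 = 39
i=4,m=4: res = 39+8 = 47
i=4,m=5: res = 47+9 = 56
i=5,m=2: res = 56+7 = 63
i=5,m=3: res = 63+8 = 71
i=5,m=4: res = 71+9 = 80
i=5,m=5: res = 80+10 = 90

90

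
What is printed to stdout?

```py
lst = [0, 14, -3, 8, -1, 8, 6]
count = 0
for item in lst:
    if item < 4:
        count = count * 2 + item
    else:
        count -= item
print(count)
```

item=0: <4, count = 0*2+0 = 0
item=14: not <4, count = 0-14 = -14
item=-3: <4, count = (-14)*2+(-3) = -31
item=8: not <4, count = (-31)-8 = -39
item=-1: <4, count = (-39)*2+(-1) = -79
item=8: not <4, count = (-79)-8 = -87
item=6: not <4, count = (-87)-6 = -93

-93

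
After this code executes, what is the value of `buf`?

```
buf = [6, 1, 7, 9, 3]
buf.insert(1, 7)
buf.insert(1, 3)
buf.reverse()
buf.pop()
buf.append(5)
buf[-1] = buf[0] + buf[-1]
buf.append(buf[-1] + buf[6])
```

insert 7 at 1 → [6, 7, 1, 7, 9, 3]
insert 3 at 1 → [6, 3, 7, 1, 7, 9, 3]
reverse → [3, 9, 7, 1, 7, 3, 6]
pop() removes 6 → [3, 9, 7, 1, 7, 3]
append 5 → [3, 9, 7, 1, 7, 3, 5]
buf[-1] = buf[0]+buf[-1] = 3+5 = 8 → [3, 9, 7, 1, 7, 3, 8]
append buf[-1]+buf[6] = 8+8 = 16 → [3, 9, 7, 1, 7, 3, 8, 16]

[3, 9, 7, 1, 7, 3, 8, 16]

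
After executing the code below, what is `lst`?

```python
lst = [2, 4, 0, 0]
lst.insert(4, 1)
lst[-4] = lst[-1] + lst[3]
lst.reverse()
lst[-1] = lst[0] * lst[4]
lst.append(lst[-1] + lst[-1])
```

[1, 0, 0, 1, 2, 4]

insert 1 at 4 → [2, 4, 0, 0, 1]
lst[-4] = lst[-1]+lst[3] = 1+0 = 1 → [2, 1, 0, 0, 1]
reverse → [1, 0, 0, 1, 2]
lst[-1] = lst[0]*lst[4] = 1*2 = 2 → [1, 0, 0, 1, 2]
append lst[-1]+lst[-1] = 2+2 = 4 → [1, 0, 0, 1, 2, 4]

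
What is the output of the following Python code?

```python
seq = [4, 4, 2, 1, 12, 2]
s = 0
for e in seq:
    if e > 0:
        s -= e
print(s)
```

-25

e=4: >0, s = 0-4 = -4
e=4: >0, s = (-4)-4 = -8
e=2: >0, s = (-8)-2 = -10
e=1: >0, s = (-10)-1 = -11
e=12: >0, s = (-11)-12 = -23
e=2: >0, s = (-23)-2 = -25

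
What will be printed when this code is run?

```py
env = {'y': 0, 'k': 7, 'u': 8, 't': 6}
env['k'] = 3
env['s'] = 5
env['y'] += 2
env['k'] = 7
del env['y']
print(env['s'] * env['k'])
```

35

env['k'] = 3 → {'y': 0, 'k': 3, 'u': 8, 't': 6}
env['s'] = 5 → {'y': 0, 'k': 3, 'u': 8, 't': 6, 's': 5}
env['y'] = 0+2 = 2 → {'y': 2, 'k': 3, 'u': 8, 't': 6, 's': 5}
env['k'] = 7 → {'y': 2, 'k': 7, 'u': 8, 't': 6, 's': 5}
del 'y' → {'k': 7, 'u': 8, 't': 6, 's': 5}
env['s']*env['k'] = 5*7 = 35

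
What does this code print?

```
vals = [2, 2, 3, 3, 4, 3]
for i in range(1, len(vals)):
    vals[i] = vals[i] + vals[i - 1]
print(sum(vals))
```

54

i=1: vals[1] = 2+2 = 4 → [2, 4, 3, 3, 4, 3]
i=2: vals[2] = 3+4 = 7 → [2, 4, 7, 3, 4, 3]
i=3: vals[3] = 3+7 = 10 → [2, 4, 7, 10, 4, 3]
i=4: vals[4] = 4+10 = 14 → [2, 4, 7, 10, 14, 3]
i=5: vals[5] = 3+14 = 17 → [2, 4, 7, 10, 14, 17]
sum = 54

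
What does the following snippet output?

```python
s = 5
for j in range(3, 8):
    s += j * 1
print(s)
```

30

j=3: s = 5+3*1 = 8
j=4: s = 8+4*1 = 12
j=5: s = 12+5*1 = 17
j=6: s = 17+6*1 = 23
j=7: s = 23+7*1 = 30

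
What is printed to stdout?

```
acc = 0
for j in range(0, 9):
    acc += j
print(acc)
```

j=0: acc = 0+0 = 0
j=1: acc = 0+1 = 1
j=2: acc = 1+2 = 3
j=3: acc = 3+3 = 6
j=4: acc = 6+4 = 10
j=5: acc = 10+5 = 15
j=6: acc = 15+6 = 21
j=7: acc = 21+7 = 28
j=8: acc = 28+8 = 36

36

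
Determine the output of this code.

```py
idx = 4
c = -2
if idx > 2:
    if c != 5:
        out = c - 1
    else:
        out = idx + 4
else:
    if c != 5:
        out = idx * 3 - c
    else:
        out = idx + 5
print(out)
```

idx=4, c=-2
idx > 2 is True; c != 5 is True
→ out = c - 1 = -3

-3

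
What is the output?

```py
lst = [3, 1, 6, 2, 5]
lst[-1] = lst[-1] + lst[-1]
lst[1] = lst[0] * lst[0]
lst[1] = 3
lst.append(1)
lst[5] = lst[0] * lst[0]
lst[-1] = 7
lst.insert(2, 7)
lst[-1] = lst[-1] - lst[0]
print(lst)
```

lst[-1] = lst[-1]+lst[-1] = 5+5 = 10 → [3, 1, 6, 2, 10]
lst[1] = lst[0]*lst[0] = 3*3 = 9 → [3, 9, 6, 2, 10]
lst[1] = 3 → [3, 3, 6, 2, 10]
append 1 → [3, 3, 6, 2, 10, 1]
lst[5] = lst[0]*lst[0] = 3*3 = 9 → [3, 3, 6, 2, 10, 9]
lst[-1] = 7 → [3, 3, 6, 2, 10, 7]
insert 7 at 2 → [3, 3, 7, 6, 2, 10, 7]
lst[-1] = lst[-1]-lst[0] = 7-3 = 4 → [3, 3, 7, 6, 2, 10, 4]

[3, 3, 7, 6, 2, 10, 4]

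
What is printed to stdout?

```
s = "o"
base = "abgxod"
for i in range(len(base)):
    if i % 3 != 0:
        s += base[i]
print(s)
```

obgod

i=0: skip
i=1: add 'b' → 'ob'
i=2: add 'g' → 'obg'
i=3: skip
i=4: add 'o' → 'obgo'
i=5: add 'd' → 'obgod'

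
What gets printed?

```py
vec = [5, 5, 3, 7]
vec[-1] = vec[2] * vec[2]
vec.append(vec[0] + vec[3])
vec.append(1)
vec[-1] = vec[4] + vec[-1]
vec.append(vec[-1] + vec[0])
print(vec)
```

vec[-1] = vec[2]*vec[2] = 3*3 = 9 → [5, 5, 3, 9]
append vec[0]+vec[3] = 5+9 = 14 → [5, 5, 3, 9, 14]
append 1 → [5, 5, 3, 9, 14, 1]
vec[-1] = vec[4]+vec[-1] = 14+1 = 15 → [5, 5, 3, 9, 14, 15]
append vec[-1]+vec[0] = 15+5 = 20 → [5, 5, 3, 9, 14, 15, 20]

[5, 5, 3, 9, 14, 15, 20]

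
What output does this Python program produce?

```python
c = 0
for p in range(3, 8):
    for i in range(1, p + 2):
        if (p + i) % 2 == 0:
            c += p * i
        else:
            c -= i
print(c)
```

p=3,i=1: even sum, c = 0+3 = 3
p=3,i=2: odd sum, c = 3-2 = 1
p=3,i=3: even sum, c = 1+9 = 10
p=3,i=4: odd sum, c = 10-4 = 6
p=4,i=1: odd sum, c = 6-1 = 5
p=4,i=2: even sum, c = 5+8 = 13
p=4,i=3: odd sum, c = 13-3 = 10
p=4,i=4: even sum, c = 10+16 = 26
p=4,i=5: odd sum, c = 26-5 = 21
p=5,i=1: even sum, c = 21+5 = 26
p=5,i=2: odd sum, c = 26-2 = 24
p=5,i=3: even sum, c = 24+15 = 39
p=5,i=4: odd sum, c = 39-4 = 35
p=5,i=5: even sum, c = 35+25 = 60
p=5,i=6: odd sum, c = 60-6 = 54
p=6,i=1: odd sum, c = 54-1 = 53
p=6,i=2: even sum, c = 53+12 = 65
p=6,i=3: odd sum, c = 65-3 = 62
p=6,i=4: even sum, c = 62+24 = 86
p=6,i=5: odd sum, c = 86-5 = 81
p=6,i=6: even sum, c = 81+36 = 117
p=6,i=7: odd sum, c = 117-7 = 110
p=7,i=1: even sum, c = 110+7 = 117
p=7,i=2: odd sum, c = 117-2 = 115
p=7,i=3: even sum, c = 115+21 = 136
p=7,i=4: odd sum, c = 136-4 = 132
p=7,i=5: even sum, c = 132+35 = 167
p=7,i=6: odd sum, c = 167-6 = 161
p=7,i=7: even sum, c = 161+49 = 210
p=7,i=8: odd sum, c = 210-8 = 202

202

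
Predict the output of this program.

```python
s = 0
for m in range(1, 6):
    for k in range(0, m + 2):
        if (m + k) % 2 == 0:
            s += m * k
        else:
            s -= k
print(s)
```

m=1,k=0: odd sum, s = 0-0 = 0
m=1,k=1: even sum, s = 0+1 = 1
m=1,k=2: odd sum, s = 1-2 = -1
m=2,k=0: even sum, s = (-1)+0 = -1
m=2,k=1: odd sum, s = (-1)-1 = -2
m=2,k=2: even sum, s = (-2)+4 = 2
m=2,k=3: odd sum, s = 2-3 = -1
m=3,k=0: odd sum, s = (-1)-0 = -1
m=3,k=1: even sum, s = (-1)+3 = 2
m=3,k=2: odd sum, s = 2-2 = 0
m=3,k=3: even sum, s = 0+9 = 9
m=3,k=4: odd sum, s = 9-4 = 5
m=4,k=0: even sum, s = 5+0 = 5
m=4,k=1: odd sum, s = 5-1 = 4
m=4,k=2: even sum, s = 4+8 = 12
m=4,k=3: odd sum, s = 12-3 = 9
m=4,k=4: even sum, s = 9+16 = 25
m=4,k=5: odd sum, s = 25-5 = 20
m=5,k=0: odd sum, s = 20-0 = 20
m=5,k=1: even sum, s = 20+5 = 25
m=5,k=2: odd sum, s = 25-2 = 23
m=5,k=3: even sum, s = 23+15 = 38
m=5,k=4: odd sum, s = 38-4 = 34
m=5,k=5: even sum, s = 34+25 = 59
m=5,k=6: odd sum, s = 59-6 = 53

53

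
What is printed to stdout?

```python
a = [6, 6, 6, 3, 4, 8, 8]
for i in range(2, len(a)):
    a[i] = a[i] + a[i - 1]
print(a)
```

[6, 6, 12, 15, 19, 27, 35]

i=2: a[2] = 6+6 = 12 → [6, 6, 12, 3, 4, 8, 8]
i=3: a[3] = 3+12 = 15 → [6, 6, 12, 15, 4, 8, 8]
i=4: a[4] = 4+15 = 19 → [6, 6, 12, 15, 19, 8, 8]
i=5: a[5] = 8+19 = 27 → [6, 6, 12, 15, 19, 27, 8]
i=6: a[6] = 8+27 = 35 → [6, 6, 12, 15, 19, 27, 35]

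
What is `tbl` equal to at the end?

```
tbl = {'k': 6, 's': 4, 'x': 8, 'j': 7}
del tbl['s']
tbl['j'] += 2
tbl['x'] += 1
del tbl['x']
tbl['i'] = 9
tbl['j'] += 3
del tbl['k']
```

del 's' → {'k': 6, 'x': 8, 'j': 7}
tbl['j'] = 7+2 = 9 → {'k': 6, 'x': 8, 'j': 9}
tbl['x'] = 8+1 = 9 → {'k': 6, 'x': 9, 'j': 9}
del 'x' → {'k': 6, 'j': 9}
tbl['i'] = 9 → {'k': 6, 'j': 9, 'i': 9}
tbl['j'] = 9+3 = 12 → {'k': 6, 'j': 12, 'i': 9}
del 'k' → {'j': 12, 'i': 9}

{'j': 12, 'i': 9}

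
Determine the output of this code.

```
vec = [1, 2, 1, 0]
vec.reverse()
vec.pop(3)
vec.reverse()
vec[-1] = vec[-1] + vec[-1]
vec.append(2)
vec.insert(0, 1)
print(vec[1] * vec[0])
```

2

reverse → [0, 1, 2, 1]
pop(3) removes 1 → [0, 1, 2]
reverse → [2, 1, 0]
vec[-1] = vec[-1]+vec[-1] = 0+0 = 0 → [2, 1, 0]
append 2 → [2, 1, 0, 2]
insert 1 at 0 → [1, 2, 1, 0, 2]
vec[1]*vec[0] = 2*1 = 2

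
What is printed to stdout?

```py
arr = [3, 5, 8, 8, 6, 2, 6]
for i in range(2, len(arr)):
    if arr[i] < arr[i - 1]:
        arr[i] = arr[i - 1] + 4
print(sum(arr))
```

i=2: 8>=5, unchanged → [3, 5, 8, 8, 6, 2, 6]
i=3: 8>=8, unchanged → [3, 5, 8, 8, 6, 2, 6]
i=4: 6<8, arr[4] = 8+4 = 12 → [3, 5, 8, 8, 12, 2, 6]
i=5: 2<12, arr[5] = 12+4 = 16 → [3, 5, 8, 8, 12, 16, 6]
i=6: 6<16, arr[6] = 16+4 = 20 → [3, 5, 8, 8, 12, 16, 20]
sum = 72

72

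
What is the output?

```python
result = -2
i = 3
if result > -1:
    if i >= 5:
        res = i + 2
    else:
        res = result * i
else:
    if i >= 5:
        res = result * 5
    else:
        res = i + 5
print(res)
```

8

result=-2, i=3
result > -1 is False; i >= 5 is False
→ res = i + 5 = 8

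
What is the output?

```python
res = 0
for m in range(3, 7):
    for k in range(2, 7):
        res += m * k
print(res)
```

360

m=3,k=2: res = 0+6 = 6
m=3,k=3: res = 6+9 = 15
m=3,k=4: res = 15+12 = 27
m=3,k=5: res = 27+15 = 42
m=3,k=6: res = 42+18 = 60
m=4,k=2: res = 60+8 = 68
m=4,k=3: res = 68+12 = 80
m=4,k=4: res = 80+16 = 96
m=4,k=5: res = 96+20 = 116
m=4,k=6: res = 116+24 = 140
m=5,k=2: res = 140+10 = 150
m=5,k=3: res = 150+15 = 165
m=5,k=4: res = 165+20 = 185
m=5,k=5: res = 185+25 = 210
m=5,k=6: res = 210+30 = 240
m=6,k=2: res = 240+12 = 252
m=6,k=3: res = 252+18 = 270
m=6,k=4: res = 270+24 = 294
m=6,k=5: res = 294+30 = 324
m=6,k=6: res = 324+36 = 360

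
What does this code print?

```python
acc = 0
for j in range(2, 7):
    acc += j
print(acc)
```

j=2: acc = 0+2 = 2
j=3: acc = 2+3 = 5
j=4: acc = 5+4 = 9
j=5: acc = 9+5 = 14
j=6: acc = 14+6 = 20

20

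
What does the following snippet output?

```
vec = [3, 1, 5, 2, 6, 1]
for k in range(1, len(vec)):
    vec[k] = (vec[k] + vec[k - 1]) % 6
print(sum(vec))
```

k=1: vec[1] = (1+3)%6 = 4 → [3, 4, 5, 2, 6, 1]
k=2: vec[2] = (5+4)%6 = 3 → [3, 4, 3, 2, 6, 1]
k=3: vec[3] = (2+3)%6 = 5 → [3, 4, 3, 5, 6, 1]
k=4: vec[4] = (6+5)%6 = 5 → [3, 4, 3, 5, 5, 1]
k=5: vec[5] = (1+5)%6 = 0 → [3, 4, 3, 5, 5, 0]
sum = 20

20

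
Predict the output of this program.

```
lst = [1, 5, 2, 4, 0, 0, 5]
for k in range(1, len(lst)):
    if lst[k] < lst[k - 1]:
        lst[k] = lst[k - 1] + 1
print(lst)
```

[1, 5, 6, 7, 8, 9, 10]

k=1: 5>=1, unchanged → [1, 5, 2, 4, 0, 0, 5]
k=2: 2<5, lst[2] = 5+1 = 6 → [1, 5, 6, 4, 0, 0, 5]
k=3: 4<6, lst[3] = 6+1 = 7 → [1, 5, 6, 7, 0, 0, 5]
k=4: 0<7, lst[4] = 7+1 = 8 → [1, 5, 6, 7, 8, 0, 5]
k=5: 0<8, lst[5] = 8+1 = 9 → [1, 5, 6, 7, 8, 9, 5]
k=6: 5<9, lst[6] = 9+1 = 10 → [1, 5, 6, 7, 8, 9, 10]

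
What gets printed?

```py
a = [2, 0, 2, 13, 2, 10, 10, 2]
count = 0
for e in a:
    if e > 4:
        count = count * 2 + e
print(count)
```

82

e=2: not >4
e=0: not >4
e=2: not >4
e=13: >4, count = 0*2+13 = 13
e=2: not >4
e=10: >4, count = 13*2+10 = 36
e=10: >4, count = 36*2+10 = 82
e=2: not >4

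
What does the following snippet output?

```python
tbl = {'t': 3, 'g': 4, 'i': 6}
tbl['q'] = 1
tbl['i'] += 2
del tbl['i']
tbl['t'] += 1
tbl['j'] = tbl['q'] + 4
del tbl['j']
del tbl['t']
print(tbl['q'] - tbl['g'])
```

tbl['q'] = 1 → {'t': 3, 'g': 4, 'i': 6, 'q': 1}
tbl['i'] = 6+2 = 8 → {'t': 3, 'g': 4, 'i': 8, 'q': 1}
del 'i' → {'t': 3, 'g': 4, 'q': 1}
tbl['t'] = 3+1 = 4 → {'t': 4, 'g': 4, 'q': 1}
tbl['j'] = tbl['q']+4 = 5 → {'t': 4, 'g': 4, 'q': 1, 'j': 5}
del 'j' → {'t': 4, 'g': 4, 'q': 1}
del 't' → {'g': 4, 'q': 1}
tbl['q']-tbl['g'] = 1-4 = -3

-3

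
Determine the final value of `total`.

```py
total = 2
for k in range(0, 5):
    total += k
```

12

k=0: total = 2+0 = 2
k=1: total = 2+1 = 3
k=2: total = 3+2 = 5
k=3: total = 5+3 = 8
k=4: total = 8+4 = 12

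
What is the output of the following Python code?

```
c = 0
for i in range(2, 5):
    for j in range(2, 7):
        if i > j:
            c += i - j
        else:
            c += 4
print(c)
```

52

i=2,j=2: not 2>2, c = 0+4 = 4
i=2,j=3: not 2>3, c = 4+4 = 8
i=2,j=4: not 2>4, c = 8+4 = 12
i=2,j=5: not 2>5, c = 12+4 = 16
i=2,j=6: not 2>6, c = 16+4 = 20
i=3,j=2: 3>2, c = 20+1 = 21
i=3,j=3: not 3>3, c = 21+4 = 25
i=3,j=4: not 3>4, c = 25+4 = 29
i=3,j=5: not 3>5, c = 29+4 = 33
i=3,j=6: not 3>6, c = 33+4 = 37
i=4,j=2: 4>2, c = 37+2 = 39
i=4,j=3: 4>3, c = 39+1 = 40
i=4,j=4: not 4>4, c = 40+4 = 44
i=4,j=5: not 4>5, c = 44+4 = 48
i=4,j=6: not 4>6, c = 48+4 = 52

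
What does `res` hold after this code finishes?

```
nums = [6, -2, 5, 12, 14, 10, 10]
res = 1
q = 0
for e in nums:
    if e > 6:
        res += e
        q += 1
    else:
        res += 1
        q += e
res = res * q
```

e=6: not >6, res = 1+1 = 2; q=6
e=-2: not >6, res = 2+1 = 3; q=4
e=5: not >6, res = 3+1 = 4; q=9
e=12: >6, res = 4+12 = 16; q=10
e=14: >6, res = 16+14 = 30; q=11
e=10: >6, res = 30+10 = 40; q=12
e=10: >6, res = 40+10 = 50; q=13
res*q = 50*13 = 650

650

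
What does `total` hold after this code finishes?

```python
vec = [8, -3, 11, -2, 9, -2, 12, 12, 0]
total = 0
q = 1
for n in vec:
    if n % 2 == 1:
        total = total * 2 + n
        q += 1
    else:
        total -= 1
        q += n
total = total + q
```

37

n=8: not odd, total = 0-1 = -1; q=9
n=-3: odd, total = (-1)*2+(-3) = -5; q=10
n=11: odd, total = (-5)*2+11 = 1; q=11
n=-2: not odd, total = 1-1 = 0; q=9
n=9: odd, total = 0*2+9 = 9; q=10
n=-2: not odd, total = 9-1 = 8; q=8
n=12: not odd, total = 8-1 = 7; q=20
n=12: not odd, total = 7-1 = 6; q=32
n=0: not odd, total = 6-1 = 5; q=32
total+q = 5+32 = 37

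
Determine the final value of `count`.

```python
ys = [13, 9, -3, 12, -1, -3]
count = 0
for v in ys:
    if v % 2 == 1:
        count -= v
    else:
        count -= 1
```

v=13: odd, count = 0-13 = -13
v=9: odd, count = (-13)-9 = -22
v=-3: odd, count = (-22)-(-3) = -19
v=12: not odd, count = (-19)-1 = -20
v=-1: odd, count = (-20)-(-1) = -19
v=-3: odd, count = (-19)-(-3) = -16

-16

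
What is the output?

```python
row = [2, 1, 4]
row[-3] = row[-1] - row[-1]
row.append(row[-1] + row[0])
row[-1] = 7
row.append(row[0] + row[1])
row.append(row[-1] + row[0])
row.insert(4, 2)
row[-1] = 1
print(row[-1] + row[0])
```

1

row[-3] = row[-1]-row[-1] = 4-4 = 0 → [0, 1, 4]
append row[-1]+row[0] = 4+0 = 4 → [0, 1, 4, 4]
row[-1] = 7 → [0, 1, 4, 7]
append row[0]+row[1] = 0+1 = 1 → [0, 1, 4, 7, 1]
append row[-1]+row[0] = 1+0 = 1 → [0, 1, 4, 7, 1, 1]
insert 2 at 4 → [0, 1, 4, 7, 2, 1, 1]
row[-1] = 1 → [0, 1, 4, 7, 2, 1, 1]
row[-1]+row[0] = 1+0 = 1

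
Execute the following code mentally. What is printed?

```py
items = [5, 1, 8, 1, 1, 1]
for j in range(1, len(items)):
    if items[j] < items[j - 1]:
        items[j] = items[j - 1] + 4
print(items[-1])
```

25

j=1: 1<5, items[1] = 5+4 = 9 → [5, 9, 8, 1, 1, 1]
j=2: 8<9, items[2] = 9+4 = 13 → [5, 9, 13, 1, 1, 1]
j=3: 1<13, items[3] = 13+4 = 17 → [5, 9, 13, 17, 1, 1]
j=4: 1<17, items[4] = 17+4 = 21 → [5, 9, 13, 17, 21, 1]
j=5: 1<21, items[5] = 21+4 = 25 → [5, 9, 13, 17, 21, 25]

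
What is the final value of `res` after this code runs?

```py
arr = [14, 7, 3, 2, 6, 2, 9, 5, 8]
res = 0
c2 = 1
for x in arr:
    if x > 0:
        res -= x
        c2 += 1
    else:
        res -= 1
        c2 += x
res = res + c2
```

-46

x=14: >0, res = 0-14 = -14; c2=2
x=7: >0, res = (-14)-7 = -21; c2=3
x=3: >0, res = (-21)-3 = -24; c2=4
x=2: >0, res = (-24)-2 = -26; c2=5
x=6: >0, res = (-26)-6 = -32; c2=6
x=2: >0, res = (-32)-2 = -34; c2=7
x=9: >0, res = (-34)-9 = -43; c2=8
x=5: >0, res = (-43)-5 = -48; c2=9
x=8: >0, res = (-48)-8 = -56; c2=10
res+c2 = (-56)+10 = -46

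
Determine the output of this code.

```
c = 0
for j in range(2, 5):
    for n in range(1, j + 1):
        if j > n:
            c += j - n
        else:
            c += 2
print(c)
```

j=2,n=1: 2>1, c = 0+1 = 1
j=2,n=2: not 2>2, c = 1+2 = 3
j=3,n=1: 3>1, c = 3+2 = 5
j=3,n=2: 3>2, c = 5+1 = 6
j=3,n=3: not 3>3, c = 6+2 = 8
j=4,n=1: 4>1, c = 8+3 = 11
j=4,n=2: 4>2, c = 11+2 = 13
j=4,n=3: 4>3, c = 13+1 = 14
j=4,n=4: not 4>4, c = 14+2 = 16

16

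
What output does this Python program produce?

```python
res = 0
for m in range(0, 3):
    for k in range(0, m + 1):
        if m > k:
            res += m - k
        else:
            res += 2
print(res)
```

10

m=0,k=0: not 0>0, res = 0+2 = 2
m=1,k=0: 1>0, res = 2+1 = 3
m=1,k=1: not 1>1, res = 3+2 = 5
m=2,k=0: 2>0, res = 5+2 = 7
m=2,k=1: 2>1, res = 7+1 = 8
m=2,k=2: not 2>2, res = 8+2 = 10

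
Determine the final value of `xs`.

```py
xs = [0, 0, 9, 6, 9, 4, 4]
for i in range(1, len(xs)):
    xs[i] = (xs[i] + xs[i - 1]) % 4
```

[0, 0, 1, 3, 0, 0, 0]

i=1: xs[1] = (0+0)%4 = 0 → [0, 0, 9, 6, 9, 4, 4]
i=2: xs[2] = (9+0)%4 = 1 → [0, 0, 1, 6, 9, 4, 4]
i=3: xs[3] = (6+1)%4 = 3 → [0, 0, 1, 3, 9, 4, 4]
i=4: xs[4] = (9+3)%4 = 0 → [0, 0, 1, 3, 0, 4, 4]
i=5: xs[5] = (4+0)%4 = 0 → [0, 0, 1, 3, 0, 0, 4]
i=6: xs[6] = (4+0)%4 = 0 → [0, 0, 1, 3, 0, 0, 0]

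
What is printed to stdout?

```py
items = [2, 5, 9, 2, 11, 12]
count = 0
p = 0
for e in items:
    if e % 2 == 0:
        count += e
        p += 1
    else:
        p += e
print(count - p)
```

e=2: even, count = 0+2 = 2; p=1
e=5: not even; p=6
e=9: not even; p=15
e=2: even, count = 2+2 = 4; p=16
e=11: not even; p=27
e=12: even, count = 4+12 = 16; p=28
count-p = 16-28 = -12

-12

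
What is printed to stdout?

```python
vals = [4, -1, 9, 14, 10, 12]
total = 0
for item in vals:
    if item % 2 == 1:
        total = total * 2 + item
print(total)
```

7

item=4: not odd
item=-1: odd, total = 0*2+(-1) = -1
item=9: odd, total = (-1)*2+9 = 7
item=14: not odd
item=10: not odd
item=12: not odd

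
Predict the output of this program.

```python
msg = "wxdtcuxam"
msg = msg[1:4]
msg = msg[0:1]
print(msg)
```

slice [1:4] → 'xdt'
slice [0:1] → 'x'

x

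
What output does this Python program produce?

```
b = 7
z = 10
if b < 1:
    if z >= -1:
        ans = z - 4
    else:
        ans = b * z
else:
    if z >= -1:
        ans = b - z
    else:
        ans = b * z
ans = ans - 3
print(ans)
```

b=7, z=10
b < 1 is False; z >= -1 is True
→ ans = b - z = -3
ans = (-3)-3 = -6

-6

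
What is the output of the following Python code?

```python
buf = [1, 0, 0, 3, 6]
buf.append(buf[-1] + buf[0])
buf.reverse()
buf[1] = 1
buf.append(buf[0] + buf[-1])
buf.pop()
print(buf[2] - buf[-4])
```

append buf[-1]+buf[0] = 6+1 = 7 → [1, 0, 0, 3, 6, 7]
reverse → [7, 6, 3, 0, 0, 1]
buf[1] = 1 → [7, 1, 3, 0, 0, 1]
append buf[0]+buf[-1] = 7+1 = 8 → [7, 1, 3, 0, 0, 1, 8]
pop() removes 8 → [7, 1, 3, 0, 0, 1]
buf[2]-buf[-4] = 3-3 = 0

0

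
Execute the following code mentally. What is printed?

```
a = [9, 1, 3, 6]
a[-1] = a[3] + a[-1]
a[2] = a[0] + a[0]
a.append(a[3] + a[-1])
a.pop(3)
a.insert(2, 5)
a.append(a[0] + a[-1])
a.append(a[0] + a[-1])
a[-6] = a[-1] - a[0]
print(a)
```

[9, 33, 5, 18, 24, 33, 42]

a[-1] = a[3]+a[-1] = 6+6 = 12 → [9, 1, 3, 12]
a[2] = a[0]+a[0] = 9+9 = 18 → [9, 1, 18, 12]
append a[3]+a[-1] = 12+12 = 24 → [9, 1, 18, 12, 24]
pop(3) removes 12 → [9, 1, 18, 24]
insert 5 at 2 → [9, 1, 5, 18, 24]
append a[0]+a[-1] = 9+24 = 33 → [9, 1, 5, 18, 24, 33]
append a[0]+a[-1] = 9+33 = 42 → [9, 1, 5, 18, 24, 33, 42]
a[-6] = a[-1]-a[0] = 42-9 = 33 → [9, 33, 5, 18, 24, 33, 42]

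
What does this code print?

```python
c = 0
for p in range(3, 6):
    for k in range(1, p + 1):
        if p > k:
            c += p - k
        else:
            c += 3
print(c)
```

p=3,k=1: 3>1, c = 0+2 = 2
p=3,k=2: 3>2, c = 2+1 = 3
p=3,k=3: not 3>3, c = 3+3 = 6
p=4,k=1: 4>1, c = 6+3 = 9
p=4,k=2: 4>2, c = 9+2 = 11
p=4,k=3: 4>3, c = 11+1 = 12
p=4,k=4: not 4>4, c = 12+3 = 15
p=5,k=1: 5>1, c = 15+4 = 19
p=5,k=2: 5>2, c = 19+3 = 22
p=5,k=3: 5>3, c = 22+2 = 24
p=5,k=4: 5>4, c = 24+1 = 25
p=5,k=5: not 5>5, c = 25+3 = 28

28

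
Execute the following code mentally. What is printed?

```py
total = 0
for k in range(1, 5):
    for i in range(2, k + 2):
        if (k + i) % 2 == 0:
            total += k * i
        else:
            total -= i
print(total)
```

k=1,i=2: odd sum, total = 0-2 = -2
k=2,i=2: even sum, total = (-2)+4 = 2
k=2,i=3: odd sum, total = 2-3 = -1
k=3,i=2: odd sum, total = (-1)-2 = -3
k=3,i=3: even sum, total = (-3)+9 = 6
k=3,i=4: odd sum, total = 6-4 = 2
k=4,i=2: even sum, total = 2+8 = 10
k=4,i=3: odd sum, total = 10-3 = 7
k=4,i=4: even sum, total = 7+16 = 23
k=4,i=5: odd sum, total = 23-5 = 18

18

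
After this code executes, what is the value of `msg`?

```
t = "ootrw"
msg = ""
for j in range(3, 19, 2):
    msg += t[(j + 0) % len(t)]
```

'rotworot'

j=3: add t[3]='r' → 'r'
j=5: add t[0]='o' → 'ro'
j=7: add t[2]='t' → 'rot'
j=9: add t[4]='w' → 'rotw'
j=11: add t[1]='o' → 'rotwo'
j=13: add t[3]='r' → 'rotwor'
j=15: add t[0]='o' → 'rotworo'
j=17: add t[2]='t' → 'rotworot'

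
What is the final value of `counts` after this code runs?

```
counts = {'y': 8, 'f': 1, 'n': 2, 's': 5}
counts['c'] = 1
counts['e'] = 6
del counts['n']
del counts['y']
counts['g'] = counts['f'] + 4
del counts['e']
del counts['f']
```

{'s': 5, 'c': 1, 'g': 5}

counts['c'] = 1 → {'y': 8, 'f': 1, 'n': 2, 's': 5, 'c': 1}
counts['e'] = 6 → {'y': 8, 'f': 1, 'n': 2, 's': 5, 'c': 1, 'e': 6}
del 'n' → {'y': 8, 'f': 1, 's': 5, 'c': 1, 'e': 6}
del 'y' → {'f': 1, 's': 5, 'c': 1, 'e': 6}
counts['g'] = counts['f']+4 = 5 → {'f': 1, 's': 5, 'c': 1, 'e': 6, 'g': 5}
del 'e' → {'f': 1, 's': 5, 'c': 1, 'g': 5}
del 'f' → {'s': 5, 'c': 1, 'g': 5}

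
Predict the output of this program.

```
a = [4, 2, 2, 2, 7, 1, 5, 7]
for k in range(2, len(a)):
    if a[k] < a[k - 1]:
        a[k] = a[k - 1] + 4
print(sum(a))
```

k=2: 2>=2, unchanged → [4, 2, 2, 2, 7, 1, 5, 7]
k=3: 2>=2, unchanged → [4, 2, 2, 2, 7, 1, 5, 7]
k=4: 7>=2, unchanged → [4, 2, 2, 2, 7, 1, 5, 7]
k=5: 1<7, a[5] = 7+4 = 11 → [4, 2, 2, 2, 7, 11, 5, 7]
k=6: 5<11, a[6] = 11+4 = 15 → [4, 2, 2, 2, 7, 11, 15, 7]
k=7: 7<15, a[7] = 15+4 = 19 → [4, 2, 2, 2, 7, 11, 15, 19]
sum = 62

62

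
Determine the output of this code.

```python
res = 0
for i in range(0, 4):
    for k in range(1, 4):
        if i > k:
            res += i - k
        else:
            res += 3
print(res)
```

31

i=0,k=1: not 0>1, res = 0+3 = 3
i=0,k=2: not 0>2, res = 3+3 = 6
i=0,k=3: not 0>3, res = 6+3 = 9
i=1,k=1: not 1>1, res = 9+3 = 12
i=1,k=2: not 1>2, res = 12+3 = 15
i=1,k=3: not 1>3, res = 15+3 = 18
i=2,k=1: 2>1, res = 18+1 = 19
i=2,k=2: not 2>2, res = 19+3 = 22
i=2,k=3: not 2>3, res = 22+3 = 25
i=3,k=1: 3>1, res = 25+2 = 27
i=3,k=2: 3>2, res = 27+1 = 28
i=3,k=3: not 3>3, res = 28+3 = 31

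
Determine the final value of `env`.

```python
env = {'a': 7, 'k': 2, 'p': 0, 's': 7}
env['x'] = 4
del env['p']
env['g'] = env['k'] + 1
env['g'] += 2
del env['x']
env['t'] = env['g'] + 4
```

env['x'] = 4 → {'a': 7, 'k': 2, 'p': 0, 's': 7, 'x': 4}
del 'p' → {'a': 7, 'k': 2, 's': 7, 'x': 4}
env['g'] = env['k']+1 = 3 → {'a': 7, 'k': 2, 's': 7, 'x': 4, 'g': 3}
env['g'] = 3+2 = 5 → {'a': 7, 'k': 2, 's': 7, 'x': 4, 'g': 5}
del 'x' → {'a': 7, 'k': 2, 's': 7, 'g': 5}
env['t'] = env['g']+4 = 9 → {'a': 7, 'k': 2, 's': 7, 'g': 5, 't': 9}

{'a': 7, 'k': 2, 's': 7, 'g': 5, 't': 9}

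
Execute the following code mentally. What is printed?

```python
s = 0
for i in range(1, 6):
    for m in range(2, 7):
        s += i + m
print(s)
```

i=1,m=2: s = 0+3 = 3
i=1,m=3: s = 3+4 = 7
i=1,m=4: s = 7+5 = 12
i=1,m=5: s = 12+6 = 18
i=1,m=6: s = 18+7 = 25
i=2,m=2: s = 25+4 = 29
i=2,m=3: s = 29+5 = 34
i=2,m=4: s = 34+6 = 40
i=2,m=5: s = 40+7 = 47
i=2,m=6: s = 47+8 = 55
i=3,m=2: s = 55+5 = 60
i=3,m=3: s = 60+6 = 66
i=3,m=4: s = 66+7 = 73
i=3,m=5: s = 73+8 = 81
i=3,m=6: s = 81+9 = 90
i=4,m=2: s = 90+6 = 96
i=4,m=3: s = 96+7 = 103
i=4,m=4: s = 103+8 = 111
i=4,m=5: s = 111+9 = 120
i=4,m=6: s = 120+10 = 130
i=5,m=2: s = 130+7 = 137
i=5,m=3: s = 137+8 = 145
i=5,m=4: s = 145+9 = 154
i=5,m=5: s = 154+10 = 164
i=5,m=6: s = 164+11 = 175

175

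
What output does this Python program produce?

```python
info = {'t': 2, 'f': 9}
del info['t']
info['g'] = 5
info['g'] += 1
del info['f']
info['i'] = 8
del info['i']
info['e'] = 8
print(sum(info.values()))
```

del 't' → {'f': 9}
info['g'] = 5 → {'f': 9, 'g': 5}
info['g'] = 5+1 = 6 → {'f': 9, 'g': 6}
del 'f' → {'g': 6}
info['i'] = 8 → {'g': 6, 'i': 8}
del 'i' → {'g': 6}
info['e'] = 8 → {'g': 6, 'e': 8}
sum of values = 14

14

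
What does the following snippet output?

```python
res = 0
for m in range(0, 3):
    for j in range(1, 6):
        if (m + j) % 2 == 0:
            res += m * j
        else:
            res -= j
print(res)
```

-3

m=0,j=1: odd sum, res = 0-1 = -1
m=0,j=2: even sum, res = (-1)+0 = -1
m=0,j=3: odd sum, res = (-1)-3 = -4
m=0,j=4: even sum, res = (-4)+0 = -4
m=0,j=5: odd sum, res = (-4)-5 = -9
m=1,j=1: even sum, res = (-9)+1 = -8
m=1,j=2: odd sum, res = (-8)-2 = -10
m=1,j=3: even sum, res = (-10)+3 = -7
m=1,j=4: odd sum, res = (-7)-4 = -11
m=1,j=5: even sum, res = (-11)+5 = -6
m=2,j=1: odd sum, res = (-6)-1 = -7
m=2,j=2: even sum, res = (-7)+4 = -3
m=2,j=3: odd sum, res = (-3)-3 = -6
m=2,j=4: even sum, res = (-6)+8 = 2
m=2,j=5: odd sum, res = 2-5 = -3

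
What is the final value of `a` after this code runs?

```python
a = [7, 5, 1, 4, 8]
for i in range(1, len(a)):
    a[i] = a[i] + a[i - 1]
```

i=1: a[1] = 5+7 = 12 → [7, 12, 1, 4, 8]
i=2: a[2] = 1+12 = 13 → [7, 12, 13, 4, 8]
i=3: a[3] = 4+13 = 17 → [7, 12, 13, 17, 8]
i=4: a[4] = 8+17 = 25 → [7, 12, 13, 17, 25]

[7, 12, 13, 17, 25]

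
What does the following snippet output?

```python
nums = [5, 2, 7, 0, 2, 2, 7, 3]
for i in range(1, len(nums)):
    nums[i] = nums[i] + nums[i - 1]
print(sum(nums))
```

i=1: nums[1] = 2+5 = 7 → [5, 7, 7, 0, 2, 2, 7, 3]
i=2: nums[2] = 7+7 = 14 → [5, 7, 14, 0, 2, 2, 7, 3]
i=3: nums[3] = 0+14 = 14 → [5, 7, 14, 14, 2, 2, 7, 3]
i=4: nums[4] = 2+14 = 16 → [5, 7, 14, 14, 16, 2, 7, 3]
i=5: nums[5] = 2+16 = 18 → [5, 7, 14, 14, 16, 18, 7, 3]
i=6: nums[6] = 7+18 = 25 → [5, 7, 14, 14, 16, 18, 25, 3]
i=7: nums[7] = 3+25 = 28 → [5, 7, 14, 14, 16, 18, 25, 28]
sum = 127

127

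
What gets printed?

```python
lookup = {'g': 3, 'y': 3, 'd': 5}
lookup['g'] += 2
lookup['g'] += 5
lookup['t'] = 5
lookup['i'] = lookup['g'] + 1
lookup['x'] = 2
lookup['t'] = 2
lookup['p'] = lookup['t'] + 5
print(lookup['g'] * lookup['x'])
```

lookup['g'] = 3+2 = 5 → {'g': 5, 'y': 3, 'd': 5}
lookup['g'] = 5+5 = 10 → {'g': 10, 'y': 3, 'd': 5}
lookup['t'] = 5 → {'g': 10, 'y': 3, 'd': 5, 't': 5}
lookup['i'] = lookup['g']+1 = 11 → {'g': 10, 'y': 3, 'd': 5, 't': 5, 'i': 11}
lookup['x'] = 2 → {'g': 10, 'y': 3, 'd': 5, 't': 5, 'i': 11, 'x': 2}
lookup['t'] = 2 → {'g': 10, 'y': 3, 'd': 5, 't': 2, 'i': 11, 'x': 2}
lookup['p'] = lookup['t']+5 = 7 → {'g': 10, 'y': 3, 'd': 5, 't': 2, 'i': 11, 'x': 2, 'p': 7}
lookup['g']*lookup['x'] = 10*2 = 20

20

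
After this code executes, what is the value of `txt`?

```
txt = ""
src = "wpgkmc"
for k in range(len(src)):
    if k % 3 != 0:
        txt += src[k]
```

'pgmc'

k=0: skip
k=1: add 'p' → 'p'
k=2: add 'g' → 'pg'
k=3: skip
k=4: add 'm' → 'pgm'
k=5: add 'c' → 'pgmc'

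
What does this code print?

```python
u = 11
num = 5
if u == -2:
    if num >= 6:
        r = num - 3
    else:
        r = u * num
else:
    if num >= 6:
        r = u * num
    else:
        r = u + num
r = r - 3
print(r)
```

u=11, num=5
u == -2 is False; num >= 6 is False
→ r = u + num = 16
r = 16-3 = 13

13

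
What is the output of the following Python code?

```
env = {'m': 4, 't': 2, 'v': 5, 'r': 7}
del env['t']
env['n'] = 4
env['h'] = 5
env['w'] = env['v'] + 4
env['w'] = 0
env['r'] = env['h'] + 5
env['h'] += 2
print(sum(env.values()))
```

del 't' → {'m': 4, 'v': 5, 'r': 7}
env['n'] = 4 → {'m': 4, 'v': 5, 'r': 7, 'n': 4}
env['h'] = 5 → {'m': 4, 'v': 5, 'r': 7, 'n': 4, 'h': 5}
env['w'] = env['v']+4 = 9 → {'m': 4, 'v': 5, 'r': 7, 'n': 4, 'h': 5, 'w': 9}
env['w'] = 0 → {'m': 4, 'v': 5, 'r': 7, 'n': 4, 'h': 5, 'w': 0}
env['r'] = env['h']+5 = 10 → {'m': 4, 'v': 5, 'r': 10, 'n': 4, 'h': 5, 'w': 0}
env['h'] = 5+2 = 7 → {'m': 4, 'v': 5, 'r': 10, 'n': 4, 'h': 7, 'w': 0}
sum of values = 30

30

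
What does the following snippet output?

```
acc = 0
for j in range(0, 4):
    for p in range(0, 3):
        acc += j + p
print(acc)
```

j=0,p=0: acc = 0+0 = 0
j=0,p=1: acc = 0+1 = 1
j=0,p=2: acc = 1+2 = 3
j=1,p=0: acc = 3+1 = 4
j=1,p=1: acc = 4+2 = 6
j=1,p=2: acc = 6+3 = 9
j=2,p=0: acc = 9+2 = 11
j=2,p=1: acc = 11+3 = 14
j=2,p=2: acc = 14+4 = 18
j=3,p=0: acc = 18+3 = 21
j=3,p=1: acc = 21+4 = 25
j=3,p=2: acc = 25+5 = 30

30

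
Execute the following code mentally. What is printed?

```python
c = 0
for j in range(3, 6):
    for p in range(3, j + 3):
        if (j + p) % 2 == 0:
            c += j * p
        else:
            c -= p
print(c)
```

j=3,p=3: even sum, c = 0+9 = 9
j=3,p=4: odd sum, c = 9-4 = 5
j=3,p=5: even sum, c = 5+15 = 20
j=4,p=3: odd sum, c = 20-3 = 17
j=4,p=4: even sum, c = 17+16 = 33
j=4,p=5: odd sum, c = 33-5 = 28
j=4,p=6: even sum, c = 28+24 = 52
j=5,p=3: even sum, c = 52+15 = 67
j=5,p=4: odd sum, c = 67-4 = 63
j=5,p=5: even sum, c = 63+25 = 88
j=5,p=6: odd sum, c = 88-6 = 82
j=5,p=7: even sum, c = 82+35 = 117

117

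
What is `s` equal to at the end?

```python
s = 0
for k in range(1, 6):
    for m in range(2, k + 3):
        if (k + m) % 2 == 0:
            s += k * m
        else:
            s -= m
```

k=1,m=2: odd sum, s = 0-2 = -2
k=1,m=3: even sum, s = (-2)+3 = 1
k=2,m=2: even sum, s = 1+4 = 5
k=2,m=3: odd sum, s = 5-3 = 2
k=2,m=4: even sum, s = 2+8 = 10
k=3,m=2: odd sum, s = 10-2 = 8
k=3,m=3: even sum, s = 8+9 = 17
k=3,m=4: odd sum, s = 17-4 = 13
k=3,m=5: even sum, s = 13+15 = 28
k=4,m=2: even sum, s = 28+8 = 36
k=4,m=3: odd sum, s = 36-3 = 33
k=4,m=4: even sum, s = 33+16 = 49
k=4,m=5: odd sum, s = 49-5 = 44
k=4,m=6: even sum, s = 44+24 = 68
k=5,m=2: odd sum, s = 68-2 = 66
k=5,m=3: even sum, s = 66+15 = 81
k=5,m=4: odd sum, s = 81-4 = 77
k=5,m=5: even sum, s = 77+25 = 102
k=5,m=6: odd sum, s = 102-6 = 96
k=5,m=7: even sum, s = 96+35 = 131

131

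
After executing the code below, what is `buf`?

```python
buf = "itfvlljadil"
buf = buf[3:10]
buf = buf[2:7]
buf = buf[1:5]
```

'jadi'

slice [3:10] → 'vlljadi'
slice [2:7] → 'ljadi'
slice [1:5] → 'jadi'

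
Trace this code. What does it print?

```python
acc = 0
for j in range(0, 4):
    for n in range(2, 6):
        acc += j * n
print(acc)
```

j=0,n=2: acc = 0+0 = 0
j=0,n=3: acc = 0+0 = 0
j=0,n=4: acc = 0+0 = 0
j=0,n=5: acc = 0+0 = 0
j=1,n=2: acc = 0+2 = 2
j=1,n=3: acc = 2+3 = 5
j=1,n=4: acc = 5+4 = 9
j=1,n=5: acc = 9+5 = 14
j=2,n=2: acc = 14+4 = 18
j=2,n=3: acc = 18+6 = 24
j=2,n=4: acc = 24+8 = 32
j=2,n=5: acc = 32+10 = 42
j=3,n=2: acc = 42+6 = 48
j=3,n=3: acc = 48+9 = 57
j=3,n=4: acc = 57+12 = 69
j=3,n=5: acc = 69+15 = 84

84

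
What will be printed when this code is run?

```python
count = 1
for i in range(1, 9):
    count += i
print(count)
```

37

i=1: count = 1+1 = 2
i=2: count = 2+2 = 4
i=3: count = 4+3 = 7
i=4: count = 7+4 = 11
i=5: count = 11+5 = 16
i=6: count = 16+6 = 22
i=7: count = 22+7 = 29
i=8: count = 29+8 = 37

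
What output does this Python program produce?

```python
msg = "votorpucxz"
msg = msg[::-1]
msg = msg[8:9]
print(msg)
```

o

reverse → 'zxcuprotov'
slice [8:9] → 'o'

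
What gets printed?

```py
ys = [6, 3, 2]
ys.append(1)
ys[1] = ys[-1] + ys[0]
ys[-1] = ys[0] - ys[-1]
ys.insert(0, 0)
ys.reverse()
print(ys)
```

append 1 → [6, 3, 2, 1]
ys[1] = ys[-1]+ys[0] = 1+6 = 7 → [6, 7, 2, 1]
ys[-1] = ys[0]-ys[-1] = 6-1 = 5 → [6, 7, 2, 5]
insert 0 at 0 → [0, 6, 7, 2, 5]
reverse → [5, 2, 7, 6, 0]

[5, 2, 7, 6, 0]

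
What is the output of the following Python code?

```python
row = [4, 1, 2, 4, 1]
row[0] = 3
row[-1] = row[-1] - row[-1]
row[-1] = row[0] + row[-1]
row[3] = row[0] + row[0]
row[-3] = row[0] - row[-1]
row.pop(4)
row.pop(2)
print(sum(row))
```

10

row[0] = 3 → [3, 1, 2, 4, 1]
row[-1] = row[-1]-row[-1] = 1-1 = 0 → [3, 1, 2, 4, 0]
row[-1] = row[0]+row[-1] = 3+0 = 3 → [3, 1, 2, 4, 3]
row[3] = row[0]+row[0] = 3+3 = 6 → [3, 1, 2, 6, 3]
row[-3] = row[0]-row[-1] = 3-3 = 0 → [3, 1, 0, 6, 3]
pop(4) removes 3 → [3, 1, 0, 6]
pop(2) removes 0 → [3, 1, 6]
sum = 10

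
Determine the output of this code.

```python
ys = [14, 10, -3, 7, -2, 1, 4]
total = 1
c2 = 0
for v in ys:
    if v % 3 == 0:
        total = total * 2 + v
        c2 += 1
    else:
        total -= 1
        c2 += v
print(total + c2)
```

26

v=14: not %3==0, total = 1-1 = 0; c2=14
v=10: not %3==0, total = 0-1 = -1; c2=24
v=-3: %3==0, total = (-1)*2+(-3) = -5; c2=25
v=7: not %3==0, total = (-5)-1 = -6; c2=32
v=-2: not %3==0, total = (-6)-1 = -7; c2=30
v=1: not %3==0, total = (-7)-1 = -8; c2=31
v=4: not %3==0, total = (-8)-1 = -9; c2=35
total+c2 = (-9)+35 = 26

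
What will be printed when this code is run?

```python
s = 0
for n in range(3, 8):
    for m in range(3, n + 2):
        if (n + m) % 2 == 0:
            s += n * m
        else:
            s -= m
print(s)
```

n=3,m=3: even sum, s = 0+9 = 9
n=3,m=4: odd sum, s = 9-4 = 5
n=4,m=3: odd sum, s = 5-3 = 2
n=4,m=4: even sum, s = 2+16 = 18
n=4,m=5: odd sum, s = 18-5 = 13
n=5,m=3: even sum, s = 13+15 = 28
n=5,m=4: odd sum, s = 28-4 = 24
n=5,m=5: even sum, s = 24+25 = 49
n=5,m=6: odd sum, s = 49-6 = 43
n=6,m=3: odd sum, s = 43-3 = 40
n=6,m=4: even sum, s = 40+24 = 64
n=6,m=5: odd sum, s = 64-5 = 59
n=6,m=6: even sum, s = 59+36 = 95
n=6,m=7: odd sum, s = 95-7 = 88
n=7,m=3: even sum, s = 88+21 = 109
n=7,m=4: odd sum, s = 109-4 = 105
n=7,m=5: even sum, s = 105+35 = 140
n=7,m=6: odd sum, s = 140-6 = 134
n=7,m=7: even sum, s = 134+49 = 183
n=7,m=8: odd sum, s = 183-8 = 175

175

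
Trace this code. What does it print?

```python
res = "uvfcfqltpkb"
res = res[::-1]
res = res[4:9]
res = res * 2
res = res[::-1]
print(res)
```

fcfqlfcfql

reverse → 'bkptlqfcfvu'
slice [4:9] → 'lqfcf'
repeat ×2 → 'lqfcflqfcf'
reverse → 'fcfqlfcfql'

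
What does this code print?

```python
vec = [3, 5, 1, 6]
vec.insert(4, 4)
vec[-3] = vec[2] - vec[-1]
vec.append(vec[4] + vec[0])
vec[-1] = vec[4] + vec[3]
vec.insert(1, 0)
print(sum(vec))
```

insert 4 at 4 → [3, 5, 1, 6, 4]
vec[-3] = vec[2]-vec[-1] = 1-4 = -3 → [3, 5, -3, 6, 4]
append vec[4]+vec[0] = 4+3 = 7 → [3, 5, -3, 6, 4, 7]
vec[-1] = vec[4]+vec[3] = 4+6 = 10 → [3, 5, -3, 6, 4, 10]
insert 0 at 1 → [3, 0, 5, -3, 6, 4, 10]
sum = 25

25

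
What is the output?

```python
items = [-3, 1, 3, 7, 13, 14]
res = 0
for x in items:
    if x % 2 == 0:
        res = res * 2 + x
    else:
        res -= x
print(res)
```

x=-3: not even, res = 0-(-3) = 3
x=1: not even, res = 3-1 = 2
x=3: not even, res = 2-3 = -1
x=7: not even, res = (-1)-7 = -8
x=13: not even, res = (-8)-13 = -21
x=14: even, res = (-21)*2+14 = -28

-28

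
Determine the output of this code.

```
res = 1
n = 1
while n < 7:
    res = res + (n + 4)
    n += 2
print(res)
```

22

n=1: res = 1+5 = 6
n=3: res = 6+7 = 13
n=5: res = 13+9 = 22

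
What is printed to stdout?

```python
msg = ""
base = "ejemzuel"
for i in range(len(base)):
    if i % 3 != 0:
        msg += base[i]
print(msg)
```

jezul

i=0: skip
i=1: add 'j' → 'j'
i=2: add 'e' → 'je'
i=3: skip
i=4: add 'z' → 'jez'
i=5: add 'u' → 'jezu'
i=6: skip
i=7: add 'l' → 'jezul'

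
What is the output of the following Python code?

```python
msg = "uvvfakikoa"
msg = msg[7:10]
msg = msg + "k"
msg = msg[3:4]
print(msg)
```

slice [7:10] → 'koa'
+ 'k' → 'koak'
slice [3:4] → 'k'

k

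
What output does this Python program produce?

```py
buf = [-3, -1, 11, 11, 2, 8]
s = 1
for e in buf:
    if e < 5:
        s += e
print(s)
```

e=-3: <5, s = 1+(-3) = -2
e=-1: <5, s = (-2)+(-1) = -3
e=11: not <5
e=11: not <5
e=2: <5, s = (-3)+2 = -1
e=8: not <5

-1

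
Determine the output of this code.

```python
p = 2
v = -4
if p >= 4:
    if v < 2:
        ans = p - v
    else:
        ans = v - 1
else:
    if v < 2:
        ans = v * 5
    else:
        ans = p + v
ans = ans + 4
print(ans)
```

p=2, v=-4
p >= 4 is False; v < 2 is True
→ ans = v * 5 = -20
ans = (-20)+4 = -16

-16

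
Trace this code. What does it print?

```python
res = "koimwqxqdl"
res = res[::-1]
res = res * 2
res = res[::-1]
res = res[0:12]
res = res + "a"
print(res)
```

koimwqxqdlkoa

reverse → 'ldqxqwmiok'
repeat ×2 → 'ldqxqwmiokldqxqwmiok'
reverse → 'koimwqxqdlkoimwqxqdl'
slice [0:12] → 'koimwqxqdlko'
+ 'a' → 'koimwqxqdlkoa'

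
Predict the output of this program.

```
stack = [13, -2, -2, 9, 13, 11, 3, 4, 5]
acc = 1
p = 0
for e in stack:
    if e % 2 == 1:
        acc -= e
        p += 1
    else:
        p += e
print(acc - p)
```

-59

e=13: odd, acc = 1-13 = -12; p=1
e=-2: not odd; p=-1
e=-2: not odd; p=-3
e=9: odd, acc = (-12)-9 = -21; p=-2
e=13: odd, acc = (-21)-13 = -34; p=-1
e=11: odd, acc = (-34)-11 = -45; p=0
e=3: odd, acc = (-45)-3 = -48; p=1
e=4: not odd; p=5
e=5: odd, acc = (-48)-5 = -53; p=6
acc-p = (-53)-6 = -59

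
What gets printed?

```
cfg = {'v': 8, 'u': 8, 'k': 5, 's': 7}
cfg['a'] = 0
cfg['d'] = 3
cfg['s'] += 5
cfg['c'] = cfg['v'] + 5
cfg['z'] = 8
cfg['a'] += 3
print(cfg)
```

cfg['a'] = 0 → {'v': 8, 'u': 8, 'k': 5, 's': 7, 'a': 0}
cfg['d'] = 3 → {'v': 8, 'u': 8, 'k': 5, 's': 7, 'a': 0, 'd': 3}
cfg['s'] = 7+5 = 12 → {'v': 8, 'u': 8, 'k': 5, 's': 12, 'a': 0, 'd': 3}
cfg['c'] = cfg['v']+5 = 13 → {'v': 8, 'u': 8, 'k': 5, 's': 12, 'a': 0, 'd': 3, 'c': 13}
cfg['z'] = 8 → {'v': 8, 'u': 8, 'k': 5, 's': 12, 'a': 0, 'd': 3, 'c': 13, 'z': 8}
cfg['a'] = 0+3 = 3 → {'v': 8, 'u': 8, 'k': 5, 's': 12, 'a': 3, 'd': 3, 'c': 13, 'z': 8}

{'v': 8, 'u': 8, 'k': 5, 's': 12, 'a': 3, 'd': 3, 'c': 13, 'z': 8}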